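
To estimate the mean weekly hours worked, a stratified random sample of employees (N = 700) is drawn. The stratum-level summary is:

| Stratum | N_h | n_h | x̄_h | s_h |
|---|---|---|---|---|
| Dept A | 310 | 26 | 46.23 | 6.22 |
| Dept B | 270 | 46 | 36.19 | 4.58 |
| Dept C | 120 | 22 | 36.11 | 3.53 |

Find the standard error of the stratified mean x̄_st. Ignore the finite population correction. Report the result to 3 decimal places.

V̂(x̄_st) = Σ W_h² s_h²/n_h, with W_h = N_h/N and N = 700:
  stratum Dept A: (310/700)²·6.22²/26 = 0.291833
  stratum Dept B: (270/700)²·4.58²/46 = 0.0678429
  stratum Dept C: (120/700)²·3.53²/22 = 0.0166454
V̂(x̄_st) = 0.376322
SE(x̄_st) = √0.376322 = 0.61345

SE(x̄_st) ≈ 0.613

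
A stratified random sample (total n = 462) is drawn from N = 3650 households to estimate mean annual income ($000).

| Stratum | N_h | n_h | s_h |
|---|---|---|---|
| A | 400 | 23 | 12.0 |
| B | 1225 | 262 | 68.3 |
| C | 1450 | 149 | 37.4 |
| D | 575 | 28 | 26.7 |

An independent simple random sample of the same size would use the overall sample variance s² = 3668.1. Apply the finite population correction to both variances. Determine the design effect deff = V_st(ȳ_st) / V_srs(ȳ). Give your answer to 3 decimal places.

V̂(ȳ_st) = Σ W_h² (1 − n_h/N_h) s_h²/n_h, with W_h = N_h/N and N = 3650:
  stratum A: (400/3650)²·(1 − 23/400)·12.0²/23 = 0.070868
  stratum B: (1225/3650)²·(1 − 262/1225)·68.3²/262 = 1.57658
  stratum C: (1450/3650)²·(1 − 149/1450)·37.4²/149 = 1.32928
  stratum D: (575/3650)²·(1 − 28/575)·26.7²/28 = 0.601082
V_st = 3.57781
V_srs = (1 − 462/3650)·3668.1/462 = 6.93465
deff = V_st / V_srs = 3.57781/6.93465 = 0.5159

deff ≈ 0.516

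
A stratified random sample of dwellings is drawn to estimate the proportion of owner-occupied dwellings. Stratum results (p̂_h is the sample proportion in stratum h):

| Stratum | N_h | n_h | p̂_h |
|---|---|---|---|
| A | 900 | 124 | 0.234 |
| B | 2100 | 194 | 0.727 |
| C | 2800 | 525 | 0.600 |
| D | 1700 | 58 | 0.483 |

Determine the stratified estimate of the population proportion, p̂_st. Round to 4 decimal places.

N = 7500; stratum weights W_h = N_h/N.
p̂_st = Σ W_h p̂_h = (900·0.234 + 2100·0.727 + 2800·0.600 + 1700·0.483)/7500 = 0.56512

p̂_st ≈ 0.5651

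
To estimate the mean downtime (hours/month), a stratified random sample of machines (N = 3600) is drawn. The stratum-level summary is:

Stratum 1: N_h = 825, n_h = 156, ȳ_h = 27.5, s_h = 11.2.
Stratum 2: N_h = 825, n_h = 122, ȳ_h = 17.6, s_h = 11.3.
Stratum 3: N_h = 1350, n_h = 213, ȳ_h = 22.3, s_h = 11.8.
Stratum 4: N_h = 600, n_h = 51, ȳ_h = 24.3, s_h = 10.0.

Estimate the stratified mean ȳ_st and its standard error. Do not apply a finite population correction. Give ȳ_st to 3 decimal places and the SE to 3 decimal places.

ȳ_st ≈ 22.748, SE ≈ 0.494

ȳ_st = Σ W_h ȳ_h = (825·27.5 + 825·17.6 + 1350·22.3 + 600·24.3)/3600 = 22.74792
V̂(ȳ_st) = Σ W_h² s_h²/n_h, with W_h = N_h/N and N = 3600:
  stratum 1: (825/3600)²·11.2²/156 = 0.0422293
  stratum 2: (825/3600)²·11.3²/122 = 0.0549667
  stratum 3: (1350/3600)²·11.8²/213 = 0.0919278
  stratum 4: (600/3600)²·10.0²/51 = 0.0544662
V̂(ȳ_st) = 0.24359
SE(ȳ_st) = √0.24359 = 0.493549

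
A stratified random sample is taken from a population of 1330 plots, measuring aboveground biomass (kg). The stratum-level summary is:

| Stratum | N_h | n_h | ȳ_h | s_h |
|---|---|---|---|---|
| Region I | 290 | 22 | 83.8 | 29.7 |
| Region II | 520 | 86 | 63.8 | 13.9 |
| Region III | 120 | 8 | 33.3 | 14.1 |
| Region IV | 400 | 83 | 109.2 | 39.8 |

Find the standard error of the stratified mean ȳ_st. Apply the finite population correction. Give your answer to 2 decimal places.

V̂(ȳ_st) = Σ W_h² (1 − n_h/N_h) s_h²/n_h, with W_h = N_h/N and N = 1330:
  stratum Region I: (290/1330)²·(1 − 22/290)·29.7²/22 = 1.76165
  stratum Region II: (520/1330)²·(1 − 86/520)·13.9²/86 = 0.28663
  stratum Region III: (120/1330)²·(1 − 8/120)·14.1²/8 = 0.188818
  stratum Region IV: (400/1330)²·(1 − 83/400)·39.8²/83 = 1.36806
V̂(ȳ_st) = 3.60515
SE(ȳ_st) = √3.60515 = 1.89872

SE(ȳ_st) ≈ 1.90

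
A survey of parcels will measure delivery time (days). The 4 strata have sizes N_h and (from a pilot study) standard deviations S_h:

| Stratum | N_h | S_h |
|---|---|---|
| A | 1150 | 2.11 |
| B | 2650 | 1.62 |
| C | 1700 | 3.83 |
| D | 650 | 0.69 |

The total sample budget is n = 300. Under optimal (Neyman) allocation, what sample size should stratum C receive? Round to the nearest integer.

Neyman allocation: n_h = n · N_h S_h / Σ N_i S_i, with n = 300.
  stratum A: N_h·S_h = 1150·2.11 = 2426.50
  stratum B: N_h·S_h = 2650·1.62 = 4293.00
  stratum C: N_h·S_h = 1700·3.83 = 6511.00
  stratum D: N_h·S_h = 650·0.69 = 448.50
Σ N_h S_h = 13679.00
n for stratum C = 300·6511.00/13679.00 = 142.796 → 143

143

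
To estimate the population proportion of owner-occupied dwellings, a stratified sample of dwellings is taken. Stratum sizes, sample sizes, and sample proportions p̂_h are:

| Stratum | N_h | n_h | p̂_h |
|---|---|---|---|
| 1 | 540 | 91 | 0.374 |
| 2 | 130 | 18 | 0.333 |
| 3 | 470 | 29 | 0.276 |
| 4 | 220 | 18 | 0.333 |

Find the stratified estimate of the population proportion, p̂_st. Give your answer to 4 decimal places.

N = 1360; stratum weights W_h = N_h/N.
p̂_st = Σ W_h p̂_h = (540·0.374 + 130·0.333 + 470·0.276 + 220·0.333)/1360 = 0.32958

p̂_st ≈ 0.3296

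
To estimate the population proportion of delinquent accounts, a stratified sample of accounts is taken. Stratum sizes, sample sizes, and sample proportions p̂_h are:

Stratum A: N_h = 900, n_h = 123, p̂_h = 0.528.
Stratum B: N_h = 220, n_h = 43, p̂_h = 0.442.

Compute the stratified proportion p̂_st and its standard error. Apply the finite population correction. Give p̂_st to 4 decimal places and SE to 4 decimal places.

N = 1120; stratum weights W_h = N_h/N.
p̂_st = Σ W_h p̂_h = (900·0.528 + 220·0.442)/1120 = 0.51111
V̂(p̂_st) = Σ W_h² (1 − n_h/N_h) p̂_h(1−p̂_h)/(n_h−1):
  stratum A: (900/1120)²·(1 − 123/900)·0.528·0.472/122 = 0.00113879
  stratum B: (220/1120)²·(1 − 43/220)·0.442·0.558/42 = 0.000182292
V̂(p̂_st) = 0.00132108; SE = √V̂ = 0.0363467

p̂_st ≈ 0.5111, SE ≈ 0.0363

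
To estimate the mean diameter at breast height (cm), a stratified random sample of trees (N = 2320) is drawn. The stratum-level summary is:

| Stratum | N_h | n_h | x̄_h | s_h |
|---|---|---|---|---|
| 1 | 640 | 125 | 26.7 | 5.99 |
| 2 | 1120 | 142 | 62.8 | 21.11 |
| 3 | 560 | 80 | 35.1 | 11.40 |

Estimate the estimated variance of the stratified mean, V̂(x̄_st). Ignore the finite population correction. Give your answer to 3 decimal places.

V̂(x̄_st) ≈ 0.848

V̂(x̄_st) = Σ W_h² s_h²/n_h, with W_h = N_h/N and N = 2320:
  stratum 1: (640/2320)²·5.99²/125 = 0.0218438
  stratum 2: (1120/2320)²·21.11²/142 = 0.731389
  stratum 3: (560/2320)²·11.40²/80 = 0.0946498
V̂(x̄_st) = 0.847882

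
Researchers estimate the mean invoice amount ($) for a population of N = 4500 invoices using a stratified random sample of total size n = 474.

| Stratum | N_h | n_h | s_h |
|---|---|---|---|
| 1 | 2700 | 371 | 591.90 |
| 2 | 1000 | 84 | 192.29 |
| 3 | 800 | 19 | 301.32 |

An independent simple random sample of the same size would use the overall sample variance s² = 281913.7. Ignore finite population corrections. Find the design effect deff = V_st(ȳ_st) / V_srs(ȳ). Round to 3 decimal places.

V̂(ȳ_st) = Σ W_h² s_h²/n_h, with W_h = N_h/N and N = 4500:
  stratum 1: (2700/4500)²·591.90²/371 = 339.958
  stratum 2: (1000/4500)²·192.29²/84 = 21.7375
  stratum 3: (800/4500)²·301.32²/19 = 151.028
V_st = 512.723
V_srs = s²/n = 281913.7/474 = 594.755
deff = V_st / V_srs = 512.723/594.755 = 0.8621

deff ≈ 0.862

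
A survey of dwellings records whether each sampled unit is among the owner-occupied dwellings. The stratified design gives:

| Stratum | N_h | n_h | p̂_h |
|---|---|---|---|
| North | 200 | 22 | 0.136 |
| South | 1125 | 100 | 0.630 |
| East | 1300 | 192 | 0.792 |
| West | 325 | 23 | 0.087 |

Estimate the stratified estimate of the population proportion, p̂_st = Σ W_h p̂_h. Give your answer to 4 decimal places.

p̂_st ≈ 0.6081

N = 2950; stratum weights W_h = N_h/N.
p̂_st = Σ W_h p̂_h = (200·0.136 + 1125·0.630 + 1300·0.792 + 325·0.087)/2950 = 0.60808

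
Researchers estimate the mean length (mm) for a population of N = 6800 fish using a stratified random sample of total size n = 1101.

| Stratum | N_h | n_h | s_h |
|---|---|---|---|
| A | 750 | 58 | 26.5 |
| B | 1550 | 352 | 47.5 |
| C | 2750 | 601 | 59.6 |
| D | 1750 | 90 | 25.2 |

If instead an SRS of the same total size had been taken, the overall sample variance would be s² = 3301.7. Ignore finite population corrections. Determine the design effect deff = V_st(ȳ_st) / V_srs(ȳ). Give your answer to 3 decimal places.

V̂(ȳ_st) = Σ W_h² s_h²/n_h, with W_h = N_h/N and N = 6800:
  stratum A: (750/6800)²·26.5²/58 = 0.147288
  stratum B: (1550/6800)²·47.5²/352 = 0.333035
  stratum C: (2750/6800)²·59.6²/601 = 0.966642
  stratum D: (1750/6800)²·25.2²/90 = 0.467323
V_st = 1.91429
V_srs = s²/n = 3301.7/1101 = 2.99882
deff = V_st / V_srs = 1.91429/2.99882 = 0.6383

deff ≈ 0.638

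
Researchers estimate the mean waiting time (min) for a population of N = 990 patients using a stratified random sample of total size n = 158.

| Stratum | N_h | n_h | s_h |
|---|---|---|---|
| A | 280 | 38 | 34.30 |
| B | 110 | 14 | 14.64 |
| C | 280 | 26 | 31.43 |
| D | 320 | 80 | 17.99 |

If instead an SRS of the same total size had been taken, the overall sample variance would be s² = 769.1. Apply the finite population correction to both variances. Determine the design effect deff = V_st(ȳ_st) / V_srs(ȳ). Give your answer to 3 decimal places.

V̂(ȳ_st) = Σ W_h² (1 − n_h/N_h) s_h²/n_h, with W_h = N_h/N and N = 990:
  stratum A: (280/990)²·(1 − 38/280)·34.30²/38 = 2.14046
  stratum B: (110/990)²·(1 − 14/110)·14.64²/14 = 0.164948
  stratum C: (280/990)²·(1 − 26/280)·31.43²/26 = 2.757
  stratum D: (320/990)²·(1 − 80/320)·17.99²/80 = 0.317003
V_st = 5.37941
V_srs = (1 − 158/990)·769.1/158 = 4.09085
deff = V_st / V_srs = 5.37941/4.09085 = 1.3150

deff ≈ 1.315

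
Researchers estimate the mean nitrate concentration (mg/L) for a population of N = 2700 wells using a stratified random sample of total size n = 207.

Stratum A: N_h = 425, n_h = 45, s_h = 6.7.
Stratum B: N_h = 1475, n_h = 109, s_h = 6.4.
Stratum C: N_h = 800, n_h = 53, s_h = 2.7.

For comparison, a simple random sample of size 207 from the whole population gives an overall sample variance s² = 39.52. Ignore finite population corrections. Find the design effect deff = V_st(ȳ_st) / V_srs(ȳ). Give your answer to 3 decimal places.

deff ≈ 0.780

V̂(ȳ_st) = Σ W_h² s_h²/n_h, with W_h = N_h/N and N = 2700:
  stratum A: (425/2700)²·6.7²/45 = 0.0247165
  stratum B: (1475/2700)²·6.4²/109 = 0.112148
  stratum C: (800/2700)²·2.7²/53 = 0.0120755
V_st = 0.14894
V_srs = s²/n = 39.52/207 = 0.190918
deff = V_st / V_srs = 0.14894/0.190918 = 0.7801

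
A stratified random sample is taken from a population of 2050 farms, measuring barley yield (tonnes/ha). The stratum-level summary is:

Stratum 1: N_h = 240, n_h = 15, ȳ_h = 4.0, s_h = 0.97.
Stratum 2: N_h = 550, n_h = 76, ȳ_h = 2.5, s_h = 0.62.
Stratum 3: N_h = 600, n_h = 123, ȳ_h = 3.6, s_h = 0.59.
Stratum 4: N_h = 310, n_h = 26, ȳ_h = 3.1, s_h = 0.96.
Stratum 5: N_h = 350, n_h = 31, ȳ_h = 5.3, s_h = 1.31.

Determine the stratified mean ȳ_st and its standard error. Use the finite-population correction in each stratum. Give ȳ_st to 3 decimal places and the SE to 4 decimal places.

ȳ_st ≈ 3.566, SE ≈ 0.0594

ȳ_st = Σ W_h ȳ_h = (240·4.0 + 550·2.5 + 600·3.6 + 310·3.1 + 350·5.3)/2050 = 3.56634
V̂(ȳ_st) = Σ W_h² (1 − n_h/N_h) s_h²/n_h, with W_h = N_h/N and N = 2050:
  stratum 1: (240/2050)²·(1 − 15/240)·0.97²/15 = 0.000806006
  stratum 2: (550/2050)²·(1 − 76/550)·0.62²/76 = 0.000313764
  stratum 3: (600/2050)²·(1 − 123/600)·0.59²/123 = 0.000192735
  stratum 4: (310/2050)²·(1 − 26/310)·0.96²/26 = 0.000742577
  stratum 5: (350/2050)²·(1 − 31/350)·1.31²/31 = 0.00147073
V̂(ȳ_st) = 0.00352581
SE(ȳ_st) = √0.00352581 = 0.0593785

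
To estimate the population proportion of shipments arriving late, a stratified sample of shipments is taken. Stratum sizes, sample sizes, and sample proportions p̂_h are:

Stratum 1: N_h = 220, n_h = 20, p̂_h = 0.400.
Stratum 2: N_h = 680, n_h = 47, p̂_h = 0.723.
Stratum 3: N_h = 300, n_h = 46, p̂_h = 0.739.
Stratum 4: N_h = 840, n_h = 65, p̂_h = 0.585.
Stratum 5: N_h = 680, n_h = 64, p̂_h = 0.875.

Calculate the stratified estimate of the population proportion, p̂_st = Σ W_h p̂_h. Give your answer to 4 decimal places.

N = 2720; stratum weights W_h = N_h/N.
p̂_st = Σ W_h p̂_h = (220·0.400 + 680·0.723 + 300·0.739 + 840·0.585 + 680·0.875)/2720 = 0.69402

p̂_st ≈ 0.6940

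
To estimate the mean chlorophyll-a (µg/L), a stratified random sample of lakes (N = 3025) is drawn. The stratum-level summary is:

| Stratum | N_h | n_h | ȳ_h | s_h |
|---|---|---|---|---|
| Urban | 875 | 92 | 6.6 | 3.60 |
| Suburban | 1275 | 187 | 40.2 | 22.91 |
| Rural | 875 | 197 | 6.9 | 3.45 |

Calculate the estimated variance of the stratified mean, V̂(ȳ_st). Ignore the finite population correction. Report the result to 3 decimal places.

V̂(ȳ_st) ≈ 0.515

V̂(ȳ_st) = Σ W_h² s_h²/n_h, with W_h = N_h/N and N = 3025:
  stratum Urban: (875/3025)²·3.60²/92 = 0.0117864
  stratum Suburban: (1275/3025)²·22.91²/187 = 0.49863
  stratum Rural: (875/3025)²·3.45²/197 = 0.00505519
V̂(ȳ_st) = 0.515471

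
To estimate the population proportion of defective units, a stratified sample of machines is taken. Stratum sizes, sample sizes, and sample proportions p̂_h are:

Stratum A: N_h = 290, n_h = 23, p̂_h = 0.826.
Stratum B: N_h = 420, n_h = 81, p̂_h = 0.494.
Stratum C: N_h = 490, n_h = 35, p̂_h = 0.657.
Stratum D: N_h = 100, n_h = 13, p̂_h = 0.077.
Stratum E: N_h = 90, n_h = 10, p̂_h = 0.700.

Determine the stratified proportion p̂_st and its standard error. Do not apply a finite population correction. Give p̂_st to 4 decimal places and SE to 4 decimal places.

N = 1390; stratum weights W_h = N_h/N.
p̂_st = Σ W_h p̂_h = (290·0.826 + 420·0.494 + 490·0.657 + 100·0.077 + 90·0.700)/1390 = 0.60406
V̂(p̂_st) = Σ W_h² p̂_h(1−p̂_h)/(n_h−1):
  stratum A: (290/1390)²·0.826·0.174/22 = 0.000284363
  stratum B: (420/1390)²·0.494·0.506/80 = 0.00028527
  stratum C: (490/1390)²·0.657·0.343/34 = 0.000823651
  stratum D: (100/1390)²·0.077·0.923/12 = 3.06536e-05
  stratum E: (90/1390)²·0.700·0.300/9 = 9.7821e-05
V̂(p̂_st) = 0.00152176; SE = √V̂ = 0.0390097

p̂_st ≈ 0.6041, SE ≈ 0.0390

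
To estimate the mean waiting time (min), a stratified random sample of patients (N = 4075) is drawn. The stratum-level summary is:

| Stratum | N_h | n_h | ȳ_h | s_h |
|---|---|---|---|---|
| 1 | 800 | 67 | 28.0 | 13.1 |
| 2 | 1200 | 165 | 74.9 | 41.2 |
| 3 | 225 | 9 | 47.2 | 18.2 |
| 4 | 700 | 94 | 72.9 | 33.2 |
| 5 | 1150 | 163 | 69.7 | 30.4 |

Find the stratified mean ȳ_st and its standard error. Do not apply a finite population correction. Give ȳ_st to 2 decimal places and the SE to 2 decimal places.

ȳ_st ≈ 62.35, SE ≈ 1.38

ȳ_st = Σ W_h ȳ_h = (800·28.0 + 1200·74.9 + 225·47.2 + 700·72.9 + 1150·69.7)/4075 = 62.35215
V̂(ȳ_st) = Σ W_h² s_h²/n_h, with W_h = N_h/N and N = 4075:
  stratum 1: (800/4075)²·13.1²/67 = 0.0987171
  stratum 2: (1200/4075)²·41.2²/165 = 0.892109
  stratum 3: (225/4075)²·18.2²/9 = 0.112204
  stratum 4: (700/4075)²·33.2²/94 = 0.34601
  stratum 5: (1150/4075)²·30.4²/163 = 0.451544
V̂(ȳ_st) = 1.90058
SE(ȳ_st) = √1.90058 = 1.37862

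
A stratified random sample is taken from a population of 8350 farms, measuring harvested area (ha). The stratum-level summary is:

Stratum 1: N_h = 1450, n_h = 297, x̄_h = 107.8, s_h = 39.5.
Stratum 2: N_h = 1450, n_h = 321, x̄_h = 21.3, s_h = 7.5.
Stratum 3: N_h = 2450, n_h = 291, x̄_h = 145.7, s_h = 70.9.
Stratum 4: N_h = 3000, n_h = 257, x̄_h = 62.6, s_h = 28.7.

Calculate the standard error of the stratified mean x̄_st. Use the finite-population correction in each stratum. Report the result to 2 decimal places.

SE(x̄_st) ≈ 1.35

V̂(x̄_st) = Σ W_h² (1 − n_h/N_h) s_h²/n_h, with W_h = N_h/N and N = 8350:
  stratum 1: (1450/8350)²·(1 − 297/1450)·39.5²/297 = 0.125969
  stratum 2: (1450/8350)²·(1 − 321/1450)·7.5²/321 = 0.0041144
  stratum 3: (2450/8350)²·(1 − 291/2450)·70.9²/291 = 1.31052
  stratum 4: (3000/8350)²·(1 − 257/3000)·28.7²/257 = 0.378273
V̂(x̄_st) = 1.81888
SE(x̄_st) = √1.81888 = 1.34866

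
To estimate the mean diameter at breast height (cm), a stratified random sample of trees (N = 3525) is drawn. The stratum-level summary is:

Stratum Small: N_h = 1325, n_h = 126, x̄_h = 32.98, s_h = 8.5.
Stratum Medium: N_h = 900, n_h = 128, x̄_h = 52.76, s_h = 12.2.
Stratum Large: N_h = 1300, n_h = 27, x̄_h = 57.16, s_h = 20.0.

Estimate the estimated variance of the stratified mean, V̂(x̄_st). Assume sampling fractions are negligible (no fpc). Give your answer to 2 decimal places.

V̂(x̄_st) = Σ W_h² s_h²/n_h, with W_h = N_h/N and N = 3525:
  stratum Small: (1325/3525)²·8.5²/126 = 0.0810179
  stratum Medium: (900/3525)²·12.2²/128 = 0.0758013
  stratum Large: (1300/3525)²·20.0²/27 = 2.01495
V̂(x̄_st) = 2.17177

V̂(x̄_st) ≈ 2.17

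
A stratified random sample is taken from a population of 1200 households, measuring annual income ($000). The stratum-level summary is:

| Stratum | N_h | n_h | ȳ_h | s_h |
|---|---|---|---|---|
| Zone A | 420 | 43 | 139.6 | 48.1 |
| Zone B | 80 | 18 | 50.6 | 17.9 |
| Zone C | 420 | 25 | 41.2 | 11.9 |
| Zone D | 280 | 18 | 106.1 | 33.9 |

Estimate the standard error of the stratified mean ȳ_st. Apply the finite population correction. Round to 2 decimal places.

V̂(ȳ_st) = Σ W_h² (1 − n_h/N_h) s_h²/n_h, with W_h = N_h/N and N = 1200:
  stratum Zone A: (420/1200)²·(1 − 43/420)·48.1²/43 = 5.9163
  stratum Zone B: (80/1200)²·(1 − 18/80)·17.9²/18 = 0.061313
  stratum Zone C: (420/1200)²·(1 − 25/420)·11.9²/25 = 0.652586
  stratum Zone D: (280/1200)²·(1 − 18/280)·33.9²/18 = 3.25255
V̂(ȳ_st) = 9.88274
SE(ȳ_st) = √9.88274 = 3.14368

SE(ȳ_st) ≈ 3.14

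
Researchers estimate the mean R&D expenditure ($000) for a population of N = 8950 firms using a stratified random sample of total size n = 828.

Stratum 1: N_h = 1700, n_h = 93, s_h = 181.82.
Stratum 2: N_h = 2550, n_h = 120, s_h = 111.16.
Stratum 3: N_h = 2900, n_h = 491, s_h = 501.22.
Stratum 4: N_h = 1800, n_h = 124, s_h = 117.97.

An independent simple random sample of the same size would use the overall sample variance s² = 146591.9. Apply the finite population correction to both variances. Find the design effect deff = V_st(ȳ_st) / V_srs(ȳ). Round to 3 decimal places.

deff ≈ 0.429

V̂(ȳ_st) = Σ W_h² (1 − n_h/N_h) s_h²/n_h, with W_h = N_h/N and N = 8950:
  stratum 1: (1700/8950)²·(1 − 93/1700)·181.82²/93 = 12.1233
  stratum 2: (2550/8950)²·(1 − 120/2550)·111.16²/120 = 7.96556
  stratum 3: (2900/8950)²·(1 − 491/2900)·501.22²/491 = 44.6235
  stratum 4: (1800/8950)²·(1 − 124/1800)·117.97²/124 = 4.2269
V_st = 68.9392
V_srs = (1 − 828/8950)·146591.9/828 = 160.664
deff = V_st / V_srs = 68.9392/160.664 = 0.4291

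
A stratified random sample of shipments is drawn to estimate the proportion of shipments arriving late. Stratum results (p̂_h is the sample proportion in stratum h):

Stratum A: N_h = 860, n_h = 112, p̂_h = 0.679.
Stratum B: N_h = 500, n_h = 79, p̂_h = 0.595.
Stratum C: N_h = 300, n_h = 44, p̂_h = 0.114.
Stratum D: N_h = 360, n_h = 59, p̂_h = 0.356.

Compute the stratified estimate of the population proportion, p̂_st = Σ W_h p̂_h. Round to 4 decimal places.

N = 2020; stratum weights W_h = N_h/N.
p̂_st = Σ W_h p̂_h = (860·0.679 + 500·0.595 + 300·0.114 + 360·0.356)/2020 = 0.51673

p̂_st ≈ 0.5167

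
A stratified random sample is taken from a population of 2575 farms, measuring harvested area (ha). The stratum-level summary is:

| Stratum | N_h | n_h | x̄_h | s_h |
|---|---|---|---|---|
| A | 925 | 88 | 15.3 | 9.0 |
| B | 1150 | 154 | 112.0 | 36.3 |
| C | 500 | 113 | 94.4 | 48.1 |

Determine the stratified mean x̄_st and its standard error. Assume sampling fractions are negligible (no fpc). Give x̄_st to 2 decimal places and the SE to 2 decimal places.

x̄_st ≈ 73.85, SE ≈ 1.61

x̄_st = Σ W_h x̄_h = (925·15.3 + 1150·112.0 + 500·94.4)/2575 = 73.84563
V̂(x̄_st) = Σ W_h² s_h²/n_h, with W_h = N_h/N and N = 2575:
  stratum A: (925/2575)²·9.0²/88 = 0.118777
  stratum B: (1150/2575)²·36.3²/154 = 1.70661
  stratum C: (500/2575)²·48.1²/113 = 0.771964
V̂(x̄_st) = 2.59735
SE(x̄_st) = √2.59735 = 1.61163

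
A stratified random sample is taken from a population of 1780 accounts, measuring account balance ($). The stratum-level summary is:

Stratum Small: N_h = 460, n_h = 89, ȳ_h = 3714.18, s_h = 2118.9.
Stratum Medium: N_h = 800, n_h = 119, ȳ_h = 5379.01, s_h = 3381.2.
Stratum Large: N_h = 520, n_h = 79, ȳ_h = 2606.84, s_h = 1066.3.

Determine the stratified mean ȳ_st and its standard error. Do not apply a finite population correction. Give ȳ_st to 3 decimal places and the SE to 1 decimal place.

ȳ_st = Σ W_h ȳ_h = (460·3714.18 + 800·5379.01 + 520·2606.84)/1780 = 4138.92562
V̂(ȳ_st) = Σ W_h² s_h²/n_h, with W_h = N_h/N and N = 1780:
  stratum Small: (460/1780)²·2118.9²/89 = 3369.04
  stratum Medium: (800/1780)²·3381.2²/119 = 19405.9
  stratum Large: (520/1780)²·1066.3²/79 = 1228.28
V̂(ȳ_st) = 24003.3
SE(ȳ_st) = √24003.3 = 154.93

ȳ_st ≈ 4138.926, SE ≈ 154.9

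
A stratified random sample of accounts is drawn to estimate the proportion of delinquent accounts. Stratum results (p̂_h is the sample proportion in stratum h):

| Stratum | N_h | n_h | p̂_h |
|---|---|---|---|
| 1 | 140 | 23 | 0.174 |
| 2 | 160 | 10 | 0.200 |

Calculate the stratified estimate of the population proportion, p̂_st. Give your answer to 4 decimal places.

p̂_st ≈ 0.1879

N = 300; stratum weights W_h = N_h/N.
p̂_st = Σ W_h p̂_h = (140·0.174 + 160·0.200)/300 = 0.18787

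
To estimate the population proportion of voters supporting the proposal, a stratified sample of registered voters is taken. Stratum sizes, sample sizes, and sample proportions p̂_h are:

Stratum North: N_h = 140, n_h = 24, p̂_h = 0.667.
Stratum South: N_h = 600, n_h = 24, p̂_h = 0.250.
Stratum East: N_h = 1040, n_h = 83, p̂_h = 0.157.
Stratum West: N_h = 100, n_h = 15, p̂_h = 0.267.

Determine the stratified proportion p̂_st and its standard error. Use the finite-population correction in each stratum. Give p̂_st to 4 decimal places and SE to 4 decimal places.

N = 1880; stratum weights W_h = N_h/N.
p̂_st = Σ W_h p̂_h = (140·0.667 + 600·0.250 + 1040·0.157 + 100·0.267)/1880 = 0.23051
V̂(p̂_st) = Σ W_h² (1 − n_h/N_h) p̂_h(1−p̂_h)/(n_h−1):
  stratum North: (140/1880)²·(1 − 24/140)·0.667·0.333/23 = 4.43724e-05
  stratum South: (600/1880)²·(1 − 24/600)·0.250·0.750/23 = 0.000797134
  stratum East: (1040/1880)²·(1 − 83/1040)·0.157·0.843/82 = 0.000454509
  stratum West: (100/1880)²·(1 − 15/100)·0.267·0.733/14 = 3.36194e-05
V̂(p̂_st) = 0.00132964; SE = √V̂ = 0.0364642

p̂_st ≈ 0.2305, SE ≈ 0.0365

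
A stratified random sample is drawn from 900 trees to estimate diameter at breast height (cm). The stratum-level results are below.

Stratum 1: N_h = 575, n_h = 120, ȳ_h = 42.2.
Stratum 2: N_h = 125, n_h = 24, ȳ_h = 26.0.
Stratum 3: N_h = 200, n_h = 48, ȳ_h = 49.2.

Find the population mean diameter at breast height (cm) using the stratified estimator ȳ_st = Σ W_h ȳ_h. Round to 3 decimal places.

N = Σ N_h = 900. Stratum weights W_h = N_h/N.
ȳ_st = (575·42.2 + 125·26.0 + 200·49.2) / 900 = 41.50556

ȳ_st ≈ 41.506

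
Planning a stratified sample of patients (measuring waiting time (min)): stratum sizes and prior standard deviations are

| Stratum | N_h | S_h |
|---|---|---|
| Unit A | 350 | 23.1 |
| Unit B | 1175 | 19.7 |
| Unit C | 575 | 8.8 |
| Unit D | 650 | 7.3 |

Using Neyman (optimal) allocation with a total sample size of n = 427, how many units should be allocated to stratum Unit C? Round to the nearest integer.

53

Neyman allocation: n_h = n · N_h S_h / Σ N_i S_i, with n = 427.
  stratum Unit A: N_h·S_h = 350·23.1 = 8085.00
  stratum Unit B: N_h·S_h = 1175·19.7 = 23147.50
  stratum Unit C: N_h·S_h = 575·8.8 = 5060.00
  stratum Unit D: N_h·S_h = 650·7.3 = 4745.00
Σ N_h S_h = 41037.50
n for stratum Unit C = 427·5060.00/41037.50 = 52.650 → 53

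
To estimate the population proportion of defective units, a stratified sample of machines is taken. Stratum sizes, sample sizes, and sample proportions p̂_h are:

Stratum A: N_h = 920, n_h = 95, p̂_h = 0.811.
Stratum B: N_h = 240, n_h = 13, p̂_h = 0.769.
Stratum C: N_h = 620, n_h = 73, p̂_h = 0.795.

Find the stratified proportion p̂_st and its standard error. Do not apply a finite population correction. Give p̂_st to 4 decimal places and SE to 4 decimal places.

N = 1780; stratum weights W_h = N_h/N.
p̂_st = Σ W_h p̂_h = (920·0.811 + 240·0.769 + 620·0.795)/1780 = 0.79976
V̂(p̂_st) = Σ W_h² p̂_h(1−p̂_h)/(n_h−1):
  stratum A: (920/1780)²·0.811·0.189/94 = 0.000435603
  stratum B: (240/1780)²·0.769·0.231/12 = 0.000269116
  stratum C: (620/1780)²·0.795·0.205/72 = 0.00027462
V̂(p̂_st) = 0.000979338; SE = √V̂ = 0.0312944

p̂_st ≈ 0.7998, SE ≈ 0.0313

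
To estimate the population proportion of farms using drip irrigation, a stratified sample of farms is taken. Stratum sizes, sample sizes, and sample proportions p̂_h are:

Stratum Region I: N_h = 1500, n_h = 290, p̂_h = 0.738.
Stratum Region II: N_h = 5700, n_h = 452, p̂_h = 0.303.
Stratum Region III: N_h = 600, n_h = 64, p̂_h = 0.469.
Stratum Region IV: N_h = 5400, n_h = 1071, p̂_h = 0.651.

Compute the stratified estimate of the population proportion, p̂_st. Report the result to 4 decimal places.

p̂_st ≈ 0.5023

N = 13200; stratum weights W_h = N_h/N.
p̂_st = Σ W_h p̂_h = (1500·0.738 + 5700·0.303 + 600·0.469 + 5400·0.651)/13200 = 0.50234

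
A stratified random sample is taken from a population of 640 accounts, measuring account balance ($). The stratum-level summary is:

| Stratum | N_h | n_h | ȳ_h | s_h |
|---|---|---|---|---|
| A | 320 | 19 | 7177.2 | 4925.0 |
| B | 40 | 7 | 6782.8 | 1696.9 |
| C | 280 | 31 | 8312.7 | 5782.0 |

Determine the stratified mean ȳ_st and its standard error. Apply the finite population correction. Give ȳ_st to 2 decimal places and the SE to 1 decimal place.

ȳ_st = Σ W_h ȳ_h = (320·7177.2 + 40·6782.8 + 280·8312.7)/640 = 7649.33125
V̂(ȳ_st) = Σ W_h² (1 − n_h/N_h) s_h²/n_h, with W_h = N_h/N and N = 640:
  stratum A: (320/640)²·(1 − 19/320)·4925.0²/19 = 300203
  stratum B: (40/640)²·(1 − 7/40)·1696.9²/7 = 1325.65
  stratum C: (280/640)²·(1 − 31/280)·5782.0²/31 = 183566
V̂(ȳ_st) = 485095
SE(ȳ_st) = √485095 = 696.487

ȳ_st ≈ 7649.33, SE ≈ 696.5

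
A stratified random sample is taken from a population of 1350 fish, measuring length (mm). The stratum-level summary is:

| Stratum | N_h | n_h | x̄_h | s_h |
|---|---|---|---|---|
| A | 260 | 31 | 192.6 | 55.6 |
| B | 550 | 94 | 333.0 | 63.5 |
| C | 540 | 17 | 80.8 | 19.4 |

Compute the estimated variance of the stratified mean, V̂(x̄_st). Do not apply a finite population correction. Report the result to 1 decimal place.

V̂(x̄_st) ≈ 14.4

V̂(x̄_st) = Σ W_h² s_h²/n_h, with W_h = N_h/N and N = 1350:
  stratum A: (260/1350)²·55.6²/31 = 3.69885
  stratum B: (550/1350)²·63.5²/94 = 7.11996
  stratum C: (540/1350)²·19.4²/17 = 3.54221
V̂(x̄_st) = 14.361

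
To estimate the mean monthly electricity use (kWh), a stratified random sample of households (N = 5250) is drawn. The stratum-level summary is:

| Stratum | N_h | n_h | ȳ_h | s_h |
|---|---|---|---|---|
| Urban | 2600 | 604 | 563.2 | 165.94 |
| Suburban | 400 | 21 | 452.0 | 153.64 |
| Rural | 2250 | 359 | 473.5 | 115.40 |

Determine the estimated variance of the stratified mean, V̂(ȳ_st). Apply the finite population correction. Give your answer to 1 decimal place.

V̂(ȳ_st) = Σ W_h² (1 − n_h/N_h) s_h²/n_h, with W_h = N_h/N and N = 5250:
  stratum Urban: (2600/5250)²·(1 − 604/2600)·165.94²/604 = 8.58382
  stratum Suburban: (400/5250)²·(1 − 21/400)·153.64²/21 = 6.18258
  stratum Rural: (2250/5250)²·(1 − 359/2250)·115.40²/359 = 5.72628
V̂(ȳ_st) = 20.4927

V̂(ȳ_st) ≈ 20.5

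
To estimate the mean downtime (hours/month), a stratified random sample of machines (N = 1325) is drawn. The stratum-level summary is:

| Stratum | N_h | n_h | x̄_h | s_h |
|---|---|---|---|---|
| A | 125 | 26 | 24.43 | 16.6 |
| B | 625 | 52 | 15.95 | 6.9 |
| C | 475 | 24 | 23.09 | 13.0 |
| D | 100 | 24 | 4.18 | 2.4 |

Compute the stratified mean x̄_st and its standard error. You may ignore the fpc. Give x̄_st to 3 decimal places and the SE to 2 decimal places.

x̄_st ≈ 18.421, SE ≈ 1.10

x̄_st = Σ W_h x̄_h = (125·24.43 + 625·15.95 + 475·23.09 + 100·4.18)/1325 = 18.42132
V̂(x̄_st) = Σ W_h² s_h²/n_h, with W_h = N_h/N and N = 1325:
  stratum A: (125/1325)²·16.6²/26 = 0.0943259
  stratum B: (625/1325)²·6.9²/52 = 0.203715
  stratum C: (475/1325)²·13.0²/24 = 0.904963
  stratum D: (100/1325)²·2.4²/24 = 0.00136703
V̂(x̄_st) = 1.20437
SE(x̄_st) = √1.20437 = 1.09744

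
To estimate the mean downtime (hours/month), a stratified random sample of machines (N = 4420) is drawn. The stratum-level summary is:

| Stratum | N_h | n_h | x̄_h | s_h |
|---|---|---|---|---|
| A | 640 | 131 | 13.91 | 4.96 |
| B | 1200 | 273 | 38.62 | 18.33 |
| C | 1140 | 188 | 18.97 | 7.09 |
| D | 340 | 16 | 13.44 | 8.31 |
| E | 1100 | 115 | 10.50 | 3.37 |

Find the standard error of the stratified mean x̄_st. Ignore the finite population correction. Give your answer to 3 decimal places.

SE(x̄_st) ≈ 0.380

V̂(x̄_st) = Σ W_h² s_h²/n_h, with W_h = N_h/N and N = 4420:
  stratum A: (640/4420)²·4.96²/131 = 0.00393738
  stratum B: (1200/4420)²·18.33²/273 = 0.0907152
  stratum C: (1140/4420)²·7.09²/188 = 0.0177869
  stratum D: (340/4420)²·8.31²/16 = 0.0255385
  stratum E: (1100/4420)²·3.37²/115 = 0.0061165
V̂(x̄_st) = 0.144094
SE(x̄_st) = √0.144094 = 0.379598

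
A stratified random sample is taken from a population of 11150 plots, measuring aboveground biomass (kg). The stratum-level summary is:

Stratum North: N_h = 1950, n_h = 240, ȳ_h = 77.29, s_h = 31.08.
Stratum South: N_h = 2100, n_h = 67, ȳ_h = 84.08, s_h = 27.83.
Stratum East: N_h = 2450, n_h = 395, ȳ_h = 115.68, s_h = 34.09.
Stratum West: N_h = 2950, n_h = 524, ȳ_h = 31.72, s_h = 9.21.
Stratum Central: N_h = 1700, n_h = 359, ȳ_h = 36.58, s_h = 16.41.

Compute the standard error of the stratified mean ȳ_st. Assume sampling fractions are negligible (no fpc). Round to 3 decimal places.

SE(ȳ_st) ≈ 0.839

V̂(ȳ_st) = Σ W_h² s_h²/n_h, with W_h = N_h/N and N = 11150:
  stratum North: (1950/11150)²·31.08²/240 = 0.123103
  stratum South: (2100/11150)²·27.83²/67 = 0.410053
  stratum East: (2450/11150)²·34.09²/395 = 0.142049
  stratum West: (2950/11150)²·9.21²/524 = 0.0113314
  stratum Central: (1700/11150)²·16.41²/359 = 0.017437
V̂(ȳ_st) = 0.703975
SE(ȳ_st) = √0.703975 = 0.839032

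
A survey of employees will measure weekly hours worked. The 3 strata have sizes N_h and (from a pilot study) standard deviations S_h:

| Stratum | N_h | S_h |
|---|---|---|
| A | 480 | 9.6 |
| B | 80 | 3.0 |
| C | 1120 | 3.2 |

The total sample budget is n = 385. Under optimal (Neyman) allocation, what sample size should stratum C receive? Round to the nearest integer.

164

Neyman allocation: n_h = n · N_h S_h / Σ N_i S_i, with n = 385.
  stratum A: N_h·S_h = 480·9.6 = 4608.00
  stratum B: N_h·S_h = 80·3.0 = 240.00
  stratum C: N_h·S_h = 1120·3.2 = 3584.00
Σ N_h S_h = 8432.00
n for stratum C = 385·3584.00/8432.00 = 163.643 → 164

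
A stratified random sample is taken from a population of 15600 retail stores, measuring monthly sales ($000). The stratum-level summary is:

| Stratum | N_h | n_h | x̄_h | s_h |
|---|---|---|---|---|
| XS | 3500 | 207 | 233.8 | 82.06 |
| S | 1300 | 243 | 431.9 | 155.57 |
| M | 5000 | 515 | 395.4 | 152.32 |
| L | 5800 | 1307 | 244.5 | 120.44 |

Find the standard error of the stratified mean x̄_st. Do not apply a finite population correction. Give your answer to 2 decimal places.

SE(x̄_st) ≈ 2.91

V̂(x̄_st) = Σ W_h² s_h²/n_h, with W_h = N_h/N and N = 15600:
  stratum XS: (3500/15600)²·82.06²/207 = 1.63749
  stratum S: (1300/15600)²·155.57²/243 = 0.691645
  stratum M: (5000/15600)²·152.32²/515 = 4.62804
  stratum L: (5800/15600)²·120.44²/1307 = 1.53417
V̂(x̄_st) = 8.49135
SE(x̄_st) = √8.49135 = 2.91399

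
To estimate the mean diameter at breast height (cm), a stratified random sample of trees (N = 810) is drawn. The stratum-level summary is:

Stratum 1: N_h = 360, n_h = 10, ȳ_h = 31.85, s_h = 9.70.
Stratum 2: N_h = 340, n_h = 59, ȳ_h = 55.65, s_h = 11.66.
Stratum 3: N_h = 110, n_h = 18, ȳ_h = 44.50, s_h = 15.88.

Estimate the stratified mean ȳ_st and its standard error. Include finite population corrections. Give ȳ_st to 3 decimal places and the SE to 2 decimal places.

ȳ_st = Σ W_h ȳ_h = (360·31.85 + 340·55.65 + 110·44.50)/810 = 43.55802
V̂(ȳ_st) = Σ W_h² (1 − n_h/N_h) s_h²/n_h, with W_h = N_h/N and N = 810:
  stratum 1: (360/810)²·(1 − 10/360)·9.70²/10 = 1.80694
  stratum 2: (340/810)²·(1 − 59/340)·11.66²/59 = 0.335552
  stratum 3: (110/810)²·(1 − 18/110)·15.88²/18 = 0.216092
V̂(ȳ_st) = 2.35859
SE(ȳ_st) = √2.35859 = 1.53577

ȳ_st ≈ 43.558, SE ≈ 1.54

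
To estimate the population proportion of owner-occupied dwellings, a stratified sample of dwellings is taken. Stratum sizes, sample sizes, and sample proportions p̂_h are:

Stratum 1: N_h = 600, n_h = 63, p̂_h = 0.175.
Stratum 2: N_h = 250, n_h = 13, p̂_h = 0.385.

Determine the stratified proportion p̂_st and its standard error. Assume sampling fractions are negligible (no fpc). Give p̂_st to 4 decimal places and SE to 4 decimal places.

N = 850; stratum weights W_h = N_h/N.
p̂_st = Σ W_h p̂_h = (600·0.175 + 250·0.385)/850 = 0.23676
V̂(p̂_st) = Σ W_h² p̂_h(1−p̂_h)/(n_h−1):
  stratum 1: (600/850)²·0.175·0.825/62 = 0.00116029
  stratum 2: (250/850)²·0.385·0.615/12 = 0.00170686
V̂(p̂_st) = 0.00286714; SE = √V̂ = 0.0535457

p̂_st ≈ 0.2368, SE ≈ 0.0535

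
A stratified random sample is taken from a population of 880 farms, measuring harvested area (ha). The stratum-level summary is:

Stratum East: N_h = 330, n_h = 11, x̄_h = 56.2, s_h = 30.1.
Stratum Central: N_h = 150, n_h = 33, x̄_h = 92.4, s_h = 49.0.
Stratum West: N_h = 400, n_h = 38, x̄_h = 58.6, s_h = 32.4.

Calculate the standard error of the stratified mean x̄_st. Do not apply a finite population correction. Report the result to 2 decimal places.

SE(x̄_st) ≈ 4.41

V̂(x̄_st) = Σ W_h² s_h²/n_h, with W_h = N_h/N and N = 880:
  stratum East: (330/880)²·30.1²/11 = 11.5825
  stratum Central: (150/880)²·49.0²/33 = 2.11395
  stratum West: (400/880)²·32.4²/38 = 5.7077
V̂(x̄_st) = 19.4042
SE(x̄_st) = √19.4042 = 4.40502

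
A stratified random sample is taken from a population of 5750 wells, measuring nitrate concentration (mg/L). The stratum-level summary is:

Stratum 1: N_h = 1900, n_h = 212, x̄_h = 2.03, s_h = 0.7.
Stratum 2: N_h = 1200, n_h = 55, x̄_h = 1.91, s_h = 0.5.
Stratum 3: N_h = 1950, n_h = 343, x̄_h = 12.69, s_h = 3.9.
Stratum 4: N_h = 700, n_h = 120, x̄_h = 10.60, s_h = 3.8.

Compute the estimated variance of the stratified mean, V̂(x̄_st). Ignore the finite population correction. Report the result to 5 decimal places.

V̂(x̄_st) = Σ W_h² s_h²/n_h, with W_h = N_h/N and N = 5750:
  stratum 1: (1900/5750)²·0.7²/212 = 0.000252367
  stratum 2: (1200/5750)²·0.5²/55 = 0.000197972
  stratum 3: (1950/5750)²·3.9²/343 = 0.00509998
  stratum 4: (700/5750)²·3.8²/120 = 0.00178339
V̂(x̄_st) = 0.00733371

V̂(x̄_st) ≈ 0.00733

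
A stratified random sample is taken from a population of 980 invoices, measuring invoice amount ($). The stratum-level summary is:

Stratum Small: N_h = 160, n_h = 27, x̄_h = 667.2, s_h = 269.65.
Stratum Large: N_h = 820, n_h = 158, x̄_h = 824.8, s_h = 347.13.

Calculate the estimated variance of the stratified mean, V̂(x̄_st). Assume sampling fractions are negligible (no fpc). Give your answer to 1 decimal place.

V̂(x̄_st) ≈ 605.7

V̂(x̄_st) = Σ W_h² s_h²/n_h, with W_h = N_h/N and N = 980:
  stratum Small: (160/980)²·269.65²/27 = 71.7835
  stratum Large: (820/980)²·347.13²/158 = 533.953
V̂(x̄_st) = 605.736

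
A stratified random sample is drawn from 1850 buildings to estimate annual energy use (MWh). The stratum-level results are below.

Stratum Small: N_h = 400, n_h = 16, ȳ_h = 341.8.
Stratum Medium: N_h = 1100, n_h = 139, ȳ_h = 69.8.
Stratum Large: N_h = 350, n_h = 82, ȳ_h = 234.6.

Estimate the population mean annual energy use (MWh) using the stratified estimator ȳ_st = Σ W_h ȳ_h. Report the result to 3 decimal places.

N = Σ N_h = 1850. Stratum weights W_h = N_h/N.
ȳ_st = (400·341.8 + 1100·69.8 + 350·234.6) / 1850 = 159.78919

ȳ_st ≈ 159.789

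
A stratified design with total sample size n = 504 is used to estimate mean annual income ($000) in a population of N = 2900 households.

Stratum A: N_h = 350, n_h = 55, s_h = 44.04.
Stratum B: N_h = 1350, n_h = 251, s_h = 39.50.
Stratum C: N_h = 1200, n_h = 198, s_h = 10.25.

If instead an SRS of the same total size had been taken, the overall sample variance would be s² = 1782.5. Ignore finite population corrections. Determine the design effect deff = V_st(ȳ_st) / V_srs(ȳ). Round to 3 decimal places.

deff ≈ 0.552

V̂(ȳ_st) = Σ W_h² s_h²/n_h, with W_h = N_h/N and N = 2900:
  stratum A: (350/2900)²·44.04²/55 = 0.513656
  stratum B: (1350/2900)²·39.50²/251 = 1.34708
  stratum C: (1200/2900)²·10.25²/198 = 0.090855
V_st = 1.95159
V_srs = s²/n = 1782.5/504 = 3.53671
deff = V_st / V_srs = 1.95159/3.53671 = 0.5518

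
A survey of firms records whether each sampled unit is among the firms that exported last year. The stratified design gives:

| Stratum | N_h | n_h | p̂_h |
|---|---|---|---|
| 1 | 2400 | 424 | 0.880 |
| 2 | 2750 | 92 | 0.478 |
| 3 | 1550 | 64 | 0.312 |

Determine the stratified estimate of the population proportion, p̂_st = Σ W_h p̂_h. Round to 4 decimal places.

N = 6700; stratum weights W_h = N_h/N.
p̂_st = Σ W_h p̂_h = (2400·0.880 + 2750·0.478 + 1550·0.312)/6700 = 0.58360

p̂_st ≈ 0.5836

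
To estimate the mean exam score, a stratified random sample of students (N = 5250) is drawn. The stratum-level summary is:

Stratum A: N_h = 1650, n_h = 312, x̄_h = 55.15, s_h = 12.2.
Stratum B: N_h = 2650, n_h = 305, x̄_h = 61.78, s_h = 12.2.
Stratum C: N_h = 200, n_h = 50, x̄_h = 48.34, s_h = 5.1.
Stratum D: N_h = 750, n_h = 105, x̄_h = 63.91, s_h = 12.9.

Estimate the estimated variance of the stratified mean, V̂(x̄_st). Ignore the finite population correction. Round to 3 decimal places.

V̂(x̄_st) ≈ 0.205

V̂(x̄_st) = Σ W_h² s_h²/n_h, with W_h = N_h/N and N = 5250:
  stratum A: (1650/5250)²·12.2²/312 = 0.047121
  stratum B: (2650/5250)²·12.2²/305 = 0.124335
  stratum C: (200/5250)²·5.1²/50 = 0.000754939
  stratum D: (750/5250)²·12.9²/105 = 0.032344
V̂(x̄_st) = 0.204555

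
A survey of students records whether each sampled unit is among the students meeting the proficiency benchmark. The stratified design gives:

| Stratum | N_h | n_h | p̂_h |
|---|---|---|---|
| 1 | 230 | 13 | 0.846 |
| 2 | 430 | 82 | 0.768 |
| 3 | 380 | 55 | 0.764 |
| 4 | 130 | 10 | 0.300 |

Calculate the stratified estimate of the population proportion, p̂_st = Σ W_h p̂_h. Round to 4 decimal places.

N = 1170; stratum weights W_h = N_h/N.
p̂_st = Σ W_h p̂_h = (230·0.846 + 430·0.768 + 380·0.764 + 130·0.300)/1170 = 0.73003

p̂_st ≈ 0.7300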